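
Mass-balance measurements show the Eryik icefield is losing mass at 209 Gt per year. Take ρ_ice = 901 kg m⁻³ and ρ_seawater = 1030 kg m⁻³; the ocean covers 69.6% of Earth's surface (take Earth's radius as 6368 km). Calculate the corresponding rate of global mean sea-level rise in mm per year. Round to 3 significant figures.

ρ_w = 1030 kg m⁻³. Annual water volume added = 209 Gt / ρ_w = 2.090×10^14 kg / 1030 kg m⁻³ = 2.029×10^11 m³.
Δh per year = 2.029×10^11 / 3.55×10^14 = 5.72×10^-4 m = 0.572 mm.

≈ 0.572 mm/yr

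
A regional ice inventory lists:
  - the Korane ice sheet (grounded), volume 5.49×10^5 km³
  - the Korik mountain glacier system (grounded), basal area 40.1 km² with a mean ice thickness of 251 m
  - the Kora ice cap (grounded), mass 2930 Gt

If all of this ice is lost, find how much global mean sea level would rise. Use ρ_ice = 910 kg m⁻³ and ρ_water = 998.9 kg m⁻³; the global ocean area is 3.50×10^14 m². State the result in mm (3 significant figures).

≈ 1440 mm

Korane: 5.49×10^5 km³ × (910/998.9) = 5.001×10^5 km³ of water.
Korik: ice volume = 40.1 km² × 251 m = 10.07 km³; 10.07 × (910/998.9) = 9.169 km³ of water.
Kora: 2930 Gt = 2.930×10^15 kg; dividing by ρ_w = 998.9 kg m⁻³ gives 2.933×10^12 m³ of water.
Total added water ≈ 5.031×10^14 m³ over 3.50×10^14 m² → Δh = 1.44 m = 1440 mm.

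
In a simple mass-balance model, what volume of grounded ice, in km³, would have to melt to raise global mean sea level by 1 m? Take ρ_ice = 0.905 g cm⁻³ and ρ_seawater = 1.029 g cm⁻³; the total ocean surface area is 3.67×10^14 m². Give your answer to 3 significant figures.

≈ 4.17×10^5 km³

Required water volume = Δh × A = 1 m × 3.67×10^14 m² = 3.670×10^14 m³ = 3.670×10^5 km³.
Ice volume = water volume × ρ_w/ρ_ice = 3.670×10^5 × 1029/905 = 4.17×10^5 km³.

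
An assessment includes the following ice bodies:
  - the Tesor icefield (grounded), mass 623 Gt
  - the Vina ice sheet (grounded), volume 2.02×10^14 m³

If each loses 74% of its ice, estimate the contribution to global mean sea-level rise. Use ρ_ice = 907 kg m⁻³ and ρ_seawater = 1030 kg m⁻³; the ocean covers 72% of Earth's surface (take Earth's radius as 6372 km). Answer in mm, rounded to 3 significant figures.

Tesor: 0.74 × 623 Gt = 4.610×10^14 kg; dividing by ρ_w = 1030 kg m⁻³ gives 4.476×10^11 m³ of water.
Vina: 0.74 × 2.02×10^14 m³ × (907/1030) = 1.316×10^14 m³ of water.
Total added water ≈ 1.321×10^14 m³ over 3.67×10^14 m² → Δh = 0.360 m = 360 mm.

≈ 360 mm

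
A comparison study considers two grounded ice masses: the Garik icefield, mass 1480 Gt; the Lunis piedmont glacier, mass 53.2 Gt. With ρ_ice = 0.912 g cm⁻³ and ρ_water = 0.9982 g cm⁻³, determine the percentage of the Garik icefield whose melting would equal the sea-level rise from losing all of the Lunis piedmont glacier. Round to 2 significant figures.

≈ 3.6 %

Equal sea-level rise means equal mass of meltwater, i.e. equal mass of ice lost.
Ice mass of Lunis: 5.320×10^13 kg; ice mass of Garik: 1.480×10^15 kg.
Fraction required = 5.320×10^13 / 1.480×10^15 = 0.0359 → 3.6 %.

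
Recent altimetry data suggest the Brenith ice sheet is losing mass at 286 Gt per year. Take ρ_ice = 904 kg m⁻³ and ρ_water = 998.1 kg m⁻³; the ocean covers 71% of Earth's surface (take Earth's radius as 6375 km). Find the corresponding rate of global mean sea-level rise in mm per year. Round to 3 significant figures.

≈ 0.790 mm/yr

ρ_w = 998.1 kg m⁻³. Annual water volume added = 286 Gt / ρ_w = 2.860×10^14 kg / 998.1 kg m⁻³ = 2.865×10^11 m³.
Δh per year = 2.865×10^11 / 3.63×10^14 = 7.90×10^-4 m = 0.790 mm.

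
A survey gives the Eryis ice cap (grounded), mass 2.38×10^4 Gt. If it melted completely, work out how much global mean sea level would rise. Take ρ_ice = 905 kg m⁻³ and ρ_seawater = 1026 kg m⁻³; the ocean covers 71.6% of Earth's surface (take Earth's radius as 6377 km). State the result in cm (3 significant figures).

Eryis: 2.38×10^4 Gt = 2.380×10^16 kg; dividing by ρ_w = 1026 kg m⁻³ gives 2.320×10^13 m³ of water.
Spread over 3.66×10^14 m² of ocean, Δh = 2.320×10^13 / 3.66×10^14 = 0.0634 m = 6.34 cm.

≈ 6.34 cm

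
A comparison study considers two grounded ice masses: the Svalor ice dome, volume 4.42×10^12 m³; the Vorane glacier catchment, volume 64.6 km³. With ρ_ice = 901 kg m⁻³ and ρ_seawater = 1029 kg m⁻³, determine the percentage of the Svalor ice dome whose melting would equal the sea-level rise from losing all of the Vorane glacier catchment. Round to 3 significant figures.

≈ 1.46 %

Equal sea-level rise means equal mass of meltwater, i.e. equal mass of ice lost.
Ice mass of Vorane: 5.820×10^13 kg; ice mass of Svalor: 3.982×10^15 kg.
Fraction required = 5.820×10^13 / 3.982×10^15 = 0.0146 → 1.46 %.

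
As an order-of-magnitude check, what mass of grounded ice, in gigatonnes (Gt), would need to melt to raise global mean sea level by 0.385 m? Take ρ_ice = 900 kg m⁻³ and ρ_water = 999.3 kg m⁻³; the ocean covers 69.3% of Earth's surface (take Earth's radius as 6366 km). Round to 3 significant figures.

≈ 1.36×10^5 Gt

Required water volume = Δh × A = 0.385 m × 3.53×10^14 m² = 1.359×10^14 m³.
ρ_w = 999.3 kg m⁻³, so the mass of water = 1.359×10^14 m³ × 999.3 kg m⁻³ = 1.358×10^17 kg = 1.36×10^5 Gt (and the same mass of ice, by conservation).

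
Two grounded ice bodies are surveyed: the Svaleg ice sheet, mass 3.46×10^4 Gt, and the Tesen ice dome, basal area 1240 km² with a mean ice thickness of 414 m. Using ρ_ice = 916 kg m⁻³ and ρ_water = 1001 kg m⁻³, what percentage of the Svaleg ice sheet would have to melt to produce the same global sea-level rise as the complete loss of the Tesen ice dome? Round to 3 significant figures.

Equal sea-level rise means equal mass of meltwater, i.e. equal mass of ice lost.
Ice mass of Tesen: 4.702×10^14 kg; ice mass of Svaleg: 3.460×10^16 kg.
Fraction required = 4.702×10^14 / 3.460×10^16 = 0.0136 → 1.36 %.

≈ 1.36 %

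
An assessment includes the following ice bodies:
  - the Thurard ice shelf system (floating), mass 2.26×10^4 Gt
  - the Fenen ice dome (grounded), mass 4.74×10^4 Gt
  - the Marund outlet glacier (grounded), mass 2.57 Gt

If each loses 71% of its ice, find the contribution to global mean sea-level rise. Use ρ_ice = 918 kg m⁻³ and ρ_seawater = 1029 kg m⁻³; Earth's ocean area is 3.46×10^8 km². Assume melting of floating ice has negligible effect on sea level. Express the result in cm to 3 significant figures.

≈ 9.45 cm

The Thurard ice shelf system is floating and already displaces its own weight of water, so its melt adds essentially nothing to sea level.
Fenen: 0.71 × 4.74×10^4 Gt = 3.365×10^16 kg; dividing by ρ_w = 1029 kg m⁻³ gives 3.271×10^13 m³ of water.
Marund: 0.71 × 2.57 Gt = 1.825×10^12 kg; dividing by ρ_w = 1029 kg m⁻³ gives 1.773×10^9 m³ of water.
Total added water ≈ 3.271×10^13 m³ over 3.46×10^14 m² → Δh = 0.0945 m = 9.45 cm.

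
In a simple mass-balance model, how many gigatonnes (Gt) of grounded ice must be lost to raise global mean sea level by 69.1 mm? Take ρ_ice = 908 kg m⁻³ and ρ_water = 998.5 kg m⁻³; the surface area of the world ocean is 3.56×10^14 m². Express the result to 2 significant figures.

Required water volume = Δh × A = 0.0691 m × 3.56×10^14 m² = 2.460×10^13 m³.
ρ_w = 998.5 kg m⁻³, so the mass of water = 2.460×10^13 m³ × 998.5 kg m⁻³ = 2.456×10^16 kg = 2.5×10^4 Gt (and the same mass of ice, by conservation).

≈ 2.5×10^4 Gt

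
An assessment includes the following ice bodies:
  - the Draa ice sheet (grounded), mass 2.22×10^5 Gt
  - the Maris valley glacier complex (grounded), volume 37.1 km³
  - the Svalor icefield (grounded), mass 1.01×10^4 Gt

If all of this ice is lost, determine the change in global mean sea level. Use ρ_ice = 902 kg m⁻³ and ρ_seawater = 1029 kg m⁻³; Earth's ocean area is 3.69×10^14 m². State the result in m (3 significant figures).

≈ 0.611 m

Draa: 2.22×10^5 Gt = 2.220×10^17 kg; dividing by ρ_w = 1029 kg m⁻³ gives 2.157×10^14 m³ of water.
Maris: 37.1 km³ × (902/1029) = 32.52 km³ of water.
Svalor: 1.01×10^4 Gt = 1.010×10^16 kg; dividing by ρ_w = 1029 kg m⁻³ gives 9.815×10^12 m³ of water.
Total added water ≈ 2.256×10^14 m³ over 3.69×10^14 m² → Δh = 0.611 m.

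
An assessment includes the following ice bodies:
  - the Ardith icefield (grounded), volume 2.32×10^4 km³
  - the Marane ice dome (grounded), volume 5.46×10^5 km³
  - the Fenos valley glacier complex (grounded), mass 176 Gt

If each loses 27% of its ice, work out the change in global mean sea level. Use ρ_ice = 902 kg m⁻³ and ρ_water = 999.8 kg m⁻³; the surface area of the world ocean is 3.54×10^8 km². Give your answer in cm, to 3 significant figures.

Ardith: 0.27 × 2.32×10^4 km³ × (902/999.8) = 5651 km³ of water.
Marane: 0.27 × 5.46×10^5 km³ × (902/999.8) = 1.330×10^5 km³ of water.
Fenos: 0.27 × 176 Gt = 4.752×10^13 kg; dividing by ρ_w = 999.8 kg m⁻³ gives 4.753×10^10 m³ of water.
Total added water ≈ 1.387×10^14 m³ over 3.54×10^14 m² → Δh = 0.392 m = 39.2 cm.

≈ 39.2 cm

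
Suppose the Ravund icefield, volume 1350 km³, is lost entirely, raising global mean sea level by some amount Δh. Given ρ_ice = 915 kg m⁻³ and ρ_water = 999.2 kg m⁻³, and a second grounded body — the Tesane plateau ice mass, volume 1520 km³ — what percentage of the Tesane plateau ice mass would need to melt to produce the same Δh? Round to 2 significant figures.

Equal sea-level rise means equal mass of meltwater, i.e. equal mass of ice lost.
Ice mass of Ravund: 1.235×10^15 kg; ice mass of Tesane: 1.391×10^15 kg.
Fraction required = 1.235×10^15 / 1.391×10^15 = 0.888 → 89 %.

≈ 89 %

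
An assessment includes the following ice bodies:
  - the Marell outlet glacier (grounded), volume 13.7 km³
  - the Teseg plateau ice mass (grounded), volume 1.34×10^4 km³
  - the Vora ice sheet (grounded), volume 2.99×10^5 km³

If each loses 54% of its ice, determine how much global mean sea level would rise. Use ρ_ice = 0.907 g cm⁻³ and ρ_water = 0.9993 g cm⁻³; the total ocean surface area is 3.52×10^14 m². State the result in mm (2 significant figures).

≈ 440 mm

Marell: 0.54 × 13.7 km³ × (907/999.3) = 6.715 km³ of water.
Teseg: 0.54 × 1.34×10^4 km³ × (907/999.3) = 6568 km³ of water.
Vora: 0.54 × 2.99×10^5 km³ × (907/999.3) = 1.465×10^5 km³ of water.
Total added water ≈ 1.531×10^14 m³ over 3.52×10^14 m² → Δh = 0.435 m = 440 mm.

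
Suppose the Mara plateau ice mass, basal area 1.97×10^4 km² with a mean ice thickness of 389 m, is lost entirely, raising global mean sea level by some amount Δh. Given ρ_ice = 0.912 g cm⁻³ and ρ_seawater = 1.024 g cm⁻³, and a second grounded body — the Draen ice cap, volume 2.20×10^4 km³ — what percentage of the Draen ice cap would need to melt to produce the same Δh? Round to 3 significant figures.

≈ 34.8 %

Equal sea-level rise means equal mass of meltwater, i.e. equal mass of ice lost.
Ice mass of Mara: 6.989×10^15 kg; ice mass of Draen: 2.006×10^16 kg.
Fraction required = 6.989×10^15 / 2.006×10^16 = 0.348 → 34.8 %.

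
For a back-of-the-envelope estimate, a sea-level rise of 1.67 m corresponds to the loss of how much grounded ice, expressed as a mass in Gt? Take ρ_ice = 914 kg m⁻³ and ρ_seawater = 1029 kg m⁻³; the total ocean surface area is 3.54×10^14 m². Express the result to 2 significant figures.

≈ 6.1×10^5 Gt

Required water volume = Δh × A = 1.67 m × 3.54×10^14 m² = 5.912×10^14 m³.
ρ_w = 1029 kg m⁻³, so the mass of water = 5.912×10^14 m³ × 1029 kg m⁻³ = 6.083×10^17 kg = 6.1×10^5 Gt (and the same mass of ice, by conservation).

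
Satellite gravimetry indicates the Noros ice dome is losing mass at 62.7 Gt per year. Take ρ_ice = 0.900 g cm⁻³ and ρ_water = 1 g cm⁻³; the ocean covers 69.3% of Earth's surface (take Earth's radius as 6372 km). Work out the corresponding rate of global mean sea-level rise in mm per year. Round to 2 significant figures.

ρ_w = 1 g cm⁻³ = 1000 kg m⁻³. Annual water volume added = 62.7 Gt / ρ_w = 6.270×10^13 kg / 1000 kg m⁻³ = 6.270×10^10 m³.
Δh per year = 6.270×10^10 / 3.54×10^14 = 1.77×10^-4 m = 0.18 mm.

≈ 0.18 mm/yr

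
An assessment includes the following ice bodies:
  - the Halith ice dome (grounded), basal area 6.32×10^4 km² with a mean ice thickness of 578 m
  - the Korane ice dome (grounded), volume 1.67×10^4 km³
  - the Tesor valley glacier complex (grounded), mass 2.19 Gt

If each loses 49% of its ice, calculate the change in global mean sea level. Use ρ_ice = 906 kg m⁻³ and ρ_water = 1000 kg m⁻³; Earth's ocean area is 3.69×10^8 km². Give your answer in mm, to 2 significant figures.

Halith: ice volume = 6.32×10^4 km² × 578 m = 3.653×10^4 km³; 0.49 × 3.653×10^4 × (906/1000) = 1.622×10^4 km³ of water.
Korane: 0.49 × 1.67×10^4 km³ × (906/1000) = 7414 km³ of water.
Tesor: 0.49 × 2.19 Gt = 1.073×10^12 kg; dividing by ρ_w = 1000 kg m⁻³ gives 1.073×10^9 m³ of water.
Total added water ≈ 2.363×10^13 m³ over 3.69×10^14 m² → Δh = 0.0640 m = 64 mm.

≈ 64 mm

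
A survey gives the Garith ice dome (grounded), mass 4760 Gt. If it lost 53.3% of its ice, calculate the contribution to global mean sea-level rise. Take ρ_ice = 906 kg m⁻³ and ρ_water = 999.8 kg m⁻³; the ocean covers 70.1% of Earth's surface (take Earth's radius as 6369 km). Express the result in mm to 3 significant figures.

Garith: 0.533 × 4760 Gt = 2.537×10^15 kg; dividing by ρ_w = 999.8 kg m⁻³ gives 2.538×10^12 m³ of water.
Spread over 3.57×10^14 m² of ocean, Δh = 2.538×10^12 / 3.57×10^14 = 7.10×10^-3 m = 7.10 mm.

≈ 7.10 mm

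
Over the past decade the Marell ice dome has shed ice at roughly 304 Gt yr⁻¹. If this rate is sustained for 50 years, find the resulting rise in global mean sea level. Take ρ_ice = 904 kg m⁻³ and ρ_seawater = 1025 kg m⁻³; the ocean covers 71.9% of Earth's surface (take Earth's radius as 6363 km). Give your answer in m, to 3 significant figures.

≈ 0.0405 m

Total mass lost = 304 Gt/yr × 50 yr = 1.520×10^4 Gt = 1.520×10^16 kg.
ρ_w = 1025 kg m⁻³, so water volume = 1.520×10^16 / 1025 = 1.483×10^13 m³.
Δh = 1.483×10^13 / 3.66×10^14 = 0.0405 m.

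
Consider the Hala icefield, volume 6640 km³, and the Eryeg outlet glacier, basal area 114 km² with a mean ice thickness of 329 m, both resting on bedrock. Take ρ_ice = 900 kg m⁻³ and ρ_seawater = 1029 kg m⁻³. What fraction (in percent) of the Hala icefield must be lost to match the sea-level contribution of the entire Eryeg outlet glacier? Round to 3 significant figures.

≈ 0.565 %

Equal sea-level rise means equal mass of meltwater, i.e. equal mass of ice lost.
Ice mass of Eryeg: 3.376×10^13 kg; ice mass of Hala: 5.976×10^15 kg.
Fraction required = 3.376×10^13 / 5.976×10^15 = 5.65×10^-3 → 0.565 %.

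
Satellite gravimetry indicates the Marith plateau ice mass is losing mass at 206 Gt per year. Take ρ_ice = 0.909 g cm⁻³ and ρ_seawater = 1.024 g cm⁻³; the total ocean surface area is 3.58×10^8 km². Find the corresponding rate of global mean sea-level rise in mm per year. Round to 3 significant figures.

ρ_w = 1.024 g cm⁻³ = 1024 kg m⁻³. Annual water volume added = 206 Gt / ρ_w = 2.060×10^14 kg / 1024 kg m⁻³ = 2.012×10^11 m³.
Δh per year = 2.012×10^11 / 3.58×10^14 = 5.62×10^-4 m = 0.562 mm.

≈ 0.562 mm/yr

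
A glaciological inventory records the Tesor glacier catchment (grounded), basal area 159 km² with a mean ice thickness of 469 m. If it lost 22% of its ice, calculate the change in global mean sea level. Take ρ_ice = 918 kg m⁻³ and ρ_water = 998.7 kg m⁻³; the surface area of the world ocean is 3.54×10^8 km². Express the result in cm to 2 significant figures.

≈ 4.3×10^-3 cm

Tesor: ice volume = 159 km² × 469 m = 74.57 km³; 0.22 × 74.57 × (918/998.7) = 15.08 km³ of water.
Spread over 3.54×10^14 m² of ocean, Δh = 1.508×10^10 / 3.54×10^14 = 4.26×10^-5 m = 4.3×10^-3 cm.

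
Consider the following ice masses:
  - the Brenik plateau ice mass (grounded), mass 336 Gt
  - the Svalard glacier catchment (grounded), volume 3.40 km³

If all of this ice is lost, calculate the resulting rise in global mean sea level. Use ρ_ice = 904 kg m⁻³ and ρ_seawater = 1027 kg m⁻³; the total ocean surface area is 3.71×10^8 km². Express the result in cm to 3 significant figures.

Brenik: 336 Gt = 3.360×10^14 kg; dividing by ρ_w = 1027 kg m⁻³ gives 3.272×10^11 m³ of water.
Svalard: 3.40 km³ × (904/1027) = 2.993 km³ of water.
Total added water ≈ 3.302×10^11 m³ over 3.71×10^14 m² → Δh = 8.90×10^-4 m = 0.0890 cm.

≈ 0.0890 cm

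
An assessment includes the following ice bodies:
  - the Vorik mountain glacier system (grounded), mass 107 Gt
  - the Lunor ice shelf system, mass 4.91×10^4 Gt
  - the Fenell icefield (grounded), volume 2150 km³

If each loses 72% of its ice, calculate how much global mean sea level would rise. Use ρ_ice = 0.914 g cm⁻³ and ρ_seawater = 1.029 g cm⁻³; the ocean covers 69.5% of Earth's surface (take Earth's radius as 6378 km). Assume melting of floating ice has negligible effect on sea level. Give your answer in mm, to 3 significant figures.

Vorik: 0.72 × 107 Gt = 7.704×10^13 kg; dividing by ρ_w = 1.029 g cm⁻³ = 1029 kg m⁻³ gives 7.487×10^10 m³ of water.
The Lunor ice shelf system is floating and already displaces its own weight of water, so its melt adds essentially nothing to sea level.
Fenell: 0.72 × 2150 km³ × (914/1029) = 1375 km³ of water.
Total added water ≈ 1.450×10^12 m³ over 3.55×10^14 m² → Δh = 4.08×10^-3 m = 4.08 mm.

≈ 4.08 mm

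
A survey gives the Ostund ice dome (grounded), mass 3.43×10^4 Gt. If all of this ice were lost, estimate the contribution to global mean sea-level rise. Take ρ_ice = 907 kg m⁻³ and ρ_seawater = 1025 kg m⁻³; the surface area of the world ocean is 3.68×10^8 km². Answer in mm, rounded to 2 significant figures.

≈ 91 mm

Ostund: 3.43×10^4 Gt = 3.430×10^16 kg; dividing by ρ_w = 1025 kg m⁻³ gives 3.346×10^13 m³ of water.
Spread over 3.68×10^14 m² of ocean, Δh = 3.346×10^13 / 3.68×10^14 = 0.0909 m = 91 mm.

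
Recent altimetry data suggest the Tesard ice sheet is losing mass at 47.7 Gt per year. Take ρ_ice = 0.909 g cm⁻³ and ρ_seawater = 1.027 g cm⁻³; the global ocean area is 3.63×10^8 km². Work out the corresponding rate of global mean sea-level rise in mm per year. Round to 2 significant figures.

≈ 0.13 mm/yr

ρ_w = 1.027 g cm⁻³ = 1027 kg m⁻³. Annual water volume added = 47.7 Gt / ρ_w = 4.770×10^13 kg / 1027 kg m⁻³ = 4.645×10^10 m³.
Δh per year = 4.645×10^10 / 3.63×10^14 = 1.28×10^-4 m = 0.13 mm.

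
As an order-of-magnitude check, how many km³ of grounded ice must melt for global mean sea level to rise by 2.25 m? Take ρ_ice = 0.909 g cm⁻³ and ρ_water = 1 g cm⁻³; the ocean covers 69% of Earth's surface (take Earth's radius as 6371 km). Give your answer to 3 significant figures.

Required water volume = Δh × A = 2.25 m × 3.52×10^14 m² = 7.919×10^14 m³ = 7.919×10^5 km³.
Ice volume = water volume × ρ_w/ρ_ice = 7.919×10^5 × 1000/909 = 8.71×10^5 km³.

≈ 8.71×10^5 km³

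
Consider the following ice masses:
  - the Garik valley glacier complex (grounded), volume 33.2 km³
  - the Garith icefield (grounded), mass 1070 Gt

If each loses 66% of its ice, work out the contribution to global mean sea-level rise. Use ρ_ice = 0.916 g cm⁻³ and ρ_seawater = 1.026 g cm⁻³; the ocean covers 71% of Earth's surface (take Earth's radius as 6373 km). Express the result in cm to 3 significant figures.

≈ 0.195 cm

Garik: 0.66 × 33.2 km³ × (916/1026) = 19.56 km³ of water.
Garith: 0.66 × 1070 Gt = 7.062×10^14 kg; dividing by ρ_w = 1.026 g cm⁻³ = 1026 kg m⁻³ gives 6.883×10^11 m³ of water.
Total added water ≈ 7.079×10^11 m³ over 3.62×10^14 m² → Δh = 1.95×10^-3 m = 0.195 cm.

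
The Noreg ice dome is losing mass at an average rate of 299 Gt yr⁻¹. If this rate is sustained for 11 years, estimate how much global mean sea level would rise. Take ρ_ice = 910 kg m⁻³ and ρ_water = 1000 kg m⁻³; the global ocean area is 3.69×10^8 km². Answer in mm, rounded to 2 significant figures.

Total mass lost = 299 Gt/yr × 11 yr = 3289 Gt = 3.289×10^15 kg.
ρ_w = 1000 kg m⁻³, so water volume = 3.289×10^15 / 1000 = 3.289×10^12 m³.
Δh = 3.289×10^12 / 3.69×10^14 = 8.91×10^-3 m = 8.9 mm.

≈ 8.9 mm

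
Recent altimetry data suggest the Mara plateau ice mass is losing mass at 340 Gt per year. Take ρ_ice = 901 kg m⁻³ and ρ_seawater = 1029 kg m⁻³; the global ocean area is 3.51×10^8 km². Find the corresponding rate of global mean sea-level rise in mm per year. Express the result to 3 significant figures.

ρ_w = 1029 kg m⁻³. Annual water volume added = 340 Gt / ρ_w = 3.400×10^14 kg / 1029 kg m⁻³ = 3.304×10^11 m³.
Δh per year = 3.304×10^11 / 3.51×10^14 = 9.41×10^-4 m = 0.941 mm.

≈ 0.941 mm/yr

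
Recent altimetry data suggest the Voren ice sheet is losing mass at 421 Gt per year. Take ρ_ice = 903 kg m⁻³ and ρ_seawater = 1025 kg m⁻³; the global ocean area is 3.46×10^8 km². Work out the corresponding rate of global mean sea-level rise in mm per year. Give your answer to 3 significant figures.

ρ_w = 1025 kg m⁻³. Annual water volume added = 421 Gt / ρ_w = 4.210×10^14 kg / 1025 kg m⁻³ = 4.107×10^11 m³.
Δh per year = 4.107×10^11 / 3.46×10^14 = 1.19×10^-3 m = 1.19 mm.

≈ 1.19 mm/yr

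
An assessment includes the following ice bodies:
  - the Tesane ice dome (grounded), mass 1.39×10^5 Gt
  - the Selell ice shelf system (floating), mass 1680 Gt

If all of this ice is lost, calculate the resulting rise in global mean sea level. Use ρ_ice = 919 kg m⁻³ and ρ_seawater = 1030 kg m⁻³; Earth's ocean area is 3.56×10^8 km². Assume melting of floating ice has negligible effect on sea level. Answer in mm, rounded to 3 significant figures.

≈ 379 mm

Tesane: 1.39×10^5 Gt = 1.390×10^17 kg; dividing by ρ_w = 1030 kg m⁻³ gives 1.350×10^14 m³ of water.
The Selell ice shelf system is floating and already displaces its own weight of water, so its melt adds essentially nothing to sea level.
Total added water ≈ 1.350×10^14 m³ over 3.56×10^14 m² → Δh = 0.379 m = 379 mm.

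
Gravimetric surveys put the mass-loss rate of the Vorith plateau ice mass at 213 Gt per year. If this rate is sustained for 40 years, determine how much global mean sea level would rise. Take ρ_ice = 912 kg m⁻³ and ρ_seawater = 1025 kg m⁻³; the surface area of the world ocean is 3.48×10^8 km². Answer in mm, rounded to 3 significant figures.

≈ 23.9 mm

Total mass lost = 213 Gt/yr × 40 yr = 8520 Gt = 8.520×10^15 kg.
ρ_w = 1025 kg m⁻³, so water volume = 8.520×10^15 / 1025 = 8.312×10^12 m³.
Δh = 8.312×10^12 / 3.48×10^14 = 0.0239 m = 23.9 mm.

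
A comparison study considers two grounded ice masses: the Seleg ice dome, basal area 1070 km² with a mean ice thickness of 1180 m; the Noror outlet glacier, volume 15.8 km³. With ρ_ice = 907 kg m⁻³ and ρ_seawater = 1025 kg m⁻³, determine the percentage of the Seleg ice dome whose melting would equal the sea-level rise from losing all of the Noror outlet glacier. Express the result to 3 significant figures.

≈ 1.25 %

Equal sea-level rise means equal mass of meltwater, i.e. equal mass of ice lost.
Ice mass of Noror: 1.433×10^13 kg; ice mass of Seleg: 1.145×10^15 kg.
Fraction required = 1.433×10^13 / 1.145×10^15 = 0.0125 → 1.25 %.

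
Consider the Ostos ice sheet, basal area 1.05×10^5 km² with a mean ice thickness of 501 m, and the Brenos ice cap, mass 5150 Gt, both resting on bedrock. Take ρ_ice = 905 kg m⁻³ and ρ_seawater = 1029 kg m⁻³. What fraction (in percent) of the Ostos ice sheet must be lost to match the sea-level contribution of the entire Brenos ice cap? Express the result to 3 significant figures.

≈ 10.8 %

Equal sea-level rise means equal mass of meltwater, i.e. equal mass of ice lost.
Ice mass of Brenos: 5.150×10^15 kg; ice mass of Ostos: 4.761×10^16 kg.
Fraction required = 5.150×10^15 / 4.761×10^16 = 0.108 → 10.8 %.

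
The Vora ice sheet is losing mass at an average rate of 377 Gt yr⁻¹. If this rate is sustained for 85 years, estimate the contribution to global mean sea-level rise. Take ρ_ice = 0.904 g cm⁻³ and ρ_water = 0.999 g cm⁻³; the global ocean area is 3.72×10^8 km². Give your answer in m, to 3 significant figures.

Total mass lost = 377 Gt/yr × 85 yr = 3.204×10^4 Gt = 3.204×10^16 kg.
ρ_w = 0.999 g cm⁻³ = 999 kg m⁻³, so water volume = 3.204×10^16 / 999 = 3.208×10^13 m³.
Δh = 3.208×10^13 / 3.72×10^14 = 0.0862 m.

≈ 0.0862 m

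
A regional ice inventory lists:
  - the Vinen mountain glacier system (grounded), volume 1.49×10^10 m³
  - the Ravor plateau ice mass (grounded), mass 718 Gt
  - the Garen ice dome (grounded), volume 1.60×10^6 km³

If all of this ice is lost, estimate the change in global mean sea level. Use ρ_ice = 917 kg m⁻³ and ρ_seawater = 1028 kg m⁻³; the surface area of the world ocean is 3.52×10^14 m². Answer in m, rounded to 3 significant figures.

≈ 4.06 m

Vinen: 1.49×10^10 m³ × (917/1028) = 1.329×10^10 m³ of water.
Ravor: 718 Gt = 7.180×10^14 kg; dividing by ρ_w = 1028 kg m⁻³ gives 6.984×10^11 m³ of water.
Garen: 1.60×10^6 km³ × (917/1028) = 1.427×10^6 km³ of water.
Total added water ≈ 1.428×10^15 m³ over 3.52×10^14 m² → Δh = 4.06 m.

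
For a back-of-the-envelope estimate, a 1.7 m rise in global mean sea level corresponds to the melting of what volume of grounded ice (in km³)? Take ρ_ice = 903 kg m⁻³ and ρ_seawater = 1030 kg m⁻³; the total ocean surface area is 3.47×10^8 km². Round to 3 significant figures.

≈ 6.73×10^5 km³

Required water volume = Δh × A = 1.7 m × 3.47×10^14 m² = 5.899×10^14 m³ = 5.899×10^5 km³.
Ice volume = water volume × ρ_w/ρ_ice = 5.899×10^5 × 1030/903 = 6.73×10^5 km³.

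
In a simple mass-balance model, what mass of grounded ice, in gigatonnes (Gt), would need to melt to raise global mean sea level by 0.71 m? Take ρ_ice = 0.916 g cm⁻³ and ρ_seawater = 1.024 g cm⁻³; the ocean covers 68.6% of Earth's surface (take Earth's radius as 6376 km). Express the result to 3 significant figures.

≈ 2.55×10^5 Gt

Required water volume = Δh × A = 0.71 m × 3.50×10^14 m² = 2.488×10^14 m³.
ρ_w = 1.024 g cm⁻³ = 1024 kg m⁻³, so the mass of water = 2.488×10^14 m³ × 1024 kg m⁻³ = 2.548×10^17 kg = 2.55×10^5 Gt (and the same mass of ice, by conservation).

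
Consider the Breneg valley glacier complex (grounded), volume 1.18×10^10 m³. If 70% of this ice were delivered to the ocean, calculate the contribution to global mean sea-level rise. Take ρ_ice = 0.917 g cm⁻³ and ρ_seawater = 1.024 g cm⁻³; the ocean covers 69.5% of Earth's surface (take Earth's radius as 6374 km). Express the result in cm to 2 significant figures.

≈ 2.1×10^-3 cm

Breneg: 0.7 × 1.18×10^10 m³ × (917/1024) = 7.397×10^9 m³ of water.
Spread over 3.55×10^14 m² of ocean, Δh = 7.397×10^9 / 3.55×10^14 = 2.08×10^-5 m = 2.1×10^-3 cm.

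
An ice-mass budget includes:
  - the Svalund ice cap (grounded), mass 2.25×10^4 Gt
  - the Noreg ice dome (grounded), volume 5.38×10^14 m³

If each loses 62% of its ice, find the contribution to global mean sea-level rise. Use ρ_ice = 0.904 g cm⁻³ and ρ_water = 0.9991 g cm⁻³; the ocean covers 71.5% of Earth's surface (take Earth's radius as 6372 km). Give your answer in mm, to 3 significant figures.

Svalund: 0.62 × 2.25×10^4 Gt = 1.395×10^16 kg; dividing by ρ_w = 0.9991 g cm⁻³ = 999.1 kg m⁻³ gives 1.396×10^13 m³ of water.
Noreg: 0.62 × 5.38×10^14 m³ × (904/999.1) = 3.018×10^14 m³ of water.
Total added water ≈ 3.158×10^14 m³ over 3.65×10^14 m² → Δh = 0.866 m = 866 mm.

≈ 866 mm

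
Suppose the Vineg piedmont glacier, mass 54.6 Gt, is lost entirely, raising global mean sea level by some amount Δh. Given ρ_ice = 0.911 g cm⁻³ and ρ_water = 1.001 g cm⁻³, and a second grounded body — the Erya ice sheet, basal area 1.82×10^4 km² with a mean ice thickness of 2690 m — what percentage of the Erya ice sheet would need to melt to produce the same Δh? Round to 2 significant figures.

Equal sea-level rise means equal mass of meltwater, i.e. equal mass of ice lost.
Ice mass of Vineg: 5.460×10^13 kg; ice mass of Erya: 4.460×10^16 kg.
Fraction required = 5.460×10^13 / 4.460×10^16 = 1.22×10^-3 → 0.12 %.

≈ 0.12 %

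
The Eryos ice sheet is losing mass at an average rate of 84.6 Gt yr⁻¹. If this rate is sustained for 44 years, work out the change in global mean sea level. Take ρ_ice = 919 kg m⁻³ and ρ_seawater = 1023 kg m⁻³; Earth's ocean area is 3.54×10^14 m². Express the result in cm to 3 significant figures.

Total mass lost = 84.6 Gt/yr × 44 yr = 3722 Gt = 3.722×10^15 kg.
ρ_w = 1023 kg m⁻³, so water volume = 3.722×10^15 / 1023 = 3.639×10^12 m³.
Δh = 3.639×10^12 / 3.54×10^14 = 0.0103 m = 1.03 cm.

≈ 1.03 cm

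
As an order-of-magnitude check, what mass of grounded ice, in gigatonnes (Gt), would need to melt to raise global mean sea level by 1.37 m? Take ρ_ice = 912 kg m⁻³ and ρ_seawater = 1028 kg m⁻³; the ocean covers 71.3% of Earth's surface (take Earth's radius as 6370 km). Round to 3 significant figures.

Required water volume = Δh × A = 1.37 m × 3.64×10^14 m² = 4.981×10^14 m³.
ρ_w = 1028 kg m⁻³, so the mass of water = 4.981×10^14 m³ × 1028 kg m⁻³ = 5.120×10^17 kg = 5.12×10^5 Gt (and the same mass of ice, by conservation).

≈ 5.12×10^5 Gt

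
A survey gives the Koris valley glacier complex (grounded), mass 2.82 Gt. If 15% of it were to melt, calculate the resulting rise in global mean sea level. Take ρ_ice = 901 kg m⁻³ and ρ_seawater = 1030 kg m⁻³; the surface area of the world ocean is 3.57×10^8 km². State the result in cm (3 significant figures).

Koris: 0.15 × 2.82 Gt = 4.230×10^11 kg; dividing by ρ_w = 1030 kg m⁻³ gives 4.107×10^8 m³ of water.
Spread over 3.57×10^14 m² of ocean, Δh = 4.107×10^8 / 3.57×10^14 = 1.15×10^-6 m = 1.15×10^-4 cm.

≈ 1.15×10^-4 cm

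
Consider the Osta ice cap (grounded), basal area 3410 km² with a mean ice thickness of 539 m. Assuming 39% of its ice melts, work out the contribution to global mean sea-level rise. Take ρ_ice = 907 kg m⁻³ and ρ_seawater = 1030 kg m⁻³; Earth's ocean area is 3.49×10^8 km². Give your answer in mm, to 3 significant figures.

≈ 1.81 mm

Osta: ice volume = 3410 km² × 539 m = 1838 km³; 0.39 × 1838 × (907/1030) = 631.2 km³ of water.
Spread over 3.49×10^14 m² of ocean, Δh = 6.312×10^11 / 3.49×10^14 = 1.81×10^-3 m = 1.81 mm.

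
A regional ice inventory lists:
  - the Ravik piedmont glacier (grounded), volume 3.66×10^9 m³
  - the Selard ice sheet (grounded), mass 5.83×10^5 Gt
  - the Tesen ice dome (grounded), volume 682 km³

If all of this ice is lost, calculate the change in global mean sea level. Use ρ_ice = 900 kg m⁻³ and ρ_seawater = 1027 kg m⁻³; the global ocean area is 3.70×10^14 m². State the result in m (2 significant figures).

≈ 1.5 m

Ravik: 3.66×10^9 m³ × (900/1027) = 3.207×10^9 m³ of water.
Selard: 5.83×10^5 Gt = 5.830×10^17 kg; dividing by ρ_w = 1027 kg m⁻³ gives 5.677×10^14 m³ of water.
Tesen: 682 km³ × (900/1027) = 597.7 km³ of water.
Total added water ≈ 5.683×10^14 m³ over 3.70×10^14 m² → Δh = 1.54 m.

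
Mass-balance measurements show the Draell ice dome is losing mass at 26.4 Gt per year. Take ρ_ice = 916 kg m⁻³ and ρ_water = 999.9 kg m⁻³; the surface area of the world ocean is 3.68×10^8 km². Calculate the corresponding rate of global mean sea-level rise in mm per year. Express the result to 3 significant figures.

ρ_w = 999.9 kg m⁻³. Annual water volume added = 26.4 Gt / ρ_w = 2.640×10^13 kg / 999.9 kg m⁻³ = 2.640×10^10 m³.
Δh per year = 2.640×10^10 / 3.68×10^14 = 7.17×10^-5 m = 0.0717 mm.

≈ 0.0717 mm/yr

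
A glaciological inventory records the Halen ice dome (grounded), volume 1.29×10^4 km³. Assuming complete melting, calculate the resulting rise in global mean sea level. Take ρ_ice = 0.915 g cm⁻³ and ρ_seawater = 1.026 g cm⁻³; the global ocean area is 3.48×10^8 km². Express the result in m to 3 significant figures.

≈ 0.0331 m

Halen: 1.29×10^4 km³ × (915/1026) = 1.150×10^4 km³ of water.
Spread over 3.48×10^14 m² of ocean, Δh = 1.150×10^13 / 3.48×10^14 = 0.0331 m.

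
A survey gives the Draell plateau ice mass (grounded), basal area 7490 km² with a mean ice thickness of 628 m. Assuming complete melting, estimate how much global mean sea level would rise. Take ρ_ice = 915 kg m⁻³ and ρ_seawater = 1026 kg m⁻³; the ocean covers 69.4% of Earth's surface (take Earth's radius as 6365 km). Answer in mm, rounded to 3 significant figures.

Draell: ice volume = 7490 km² × 628 m = 4704 km³; 4704 × (915/1026) = 4195 km³ of water.
Spread over 3.53×10^14 m² of ocean, Δh = 4.195×10^12 / 3.53×10^14 = 0.0119 m = 11.9 mm.

≈ 11.9 mm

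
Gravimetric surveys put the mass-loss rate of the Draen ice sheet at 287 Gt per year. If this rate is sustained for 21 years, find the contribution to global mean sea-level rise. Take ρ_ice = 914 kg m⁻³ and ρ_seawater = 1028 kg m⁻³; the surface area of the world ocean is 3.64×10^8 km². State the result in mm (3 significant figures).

≈ 16.1 mm

Total mass lost = 287 Gt/yr × 21 yr = 6027 Gt = 6.027×10^15 kg.
ρ_w = 1028 kg m⁻³, so water volume = 6.027×10^15 / 1028 = 5.863×10^12 m³.
Δh = 5.863×10^12 / 3.64×10^14 = 0.0161 m = 16.1 mm.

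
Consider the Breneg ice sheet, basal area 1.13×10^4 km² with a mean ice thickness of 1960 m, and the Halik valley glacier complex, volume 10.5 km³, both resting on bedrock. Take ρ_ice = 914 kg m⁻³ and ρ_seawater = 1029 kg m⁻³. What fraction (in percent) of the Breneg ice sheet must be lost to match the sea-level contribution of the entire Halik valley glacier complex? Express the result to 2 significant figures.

≈ 0.047 %

Equal sea-level rise means equal mass of meltwater, i.e. equal mass of ice lost.
Ice mass of Halik: 9.597×10^12 kg; ice mass of Breneg: 2.024×10^16 kg.
Fraction required = 9.597×10^12 / 2.024×10^16 = 4.74×10^-4 → 0.047 %.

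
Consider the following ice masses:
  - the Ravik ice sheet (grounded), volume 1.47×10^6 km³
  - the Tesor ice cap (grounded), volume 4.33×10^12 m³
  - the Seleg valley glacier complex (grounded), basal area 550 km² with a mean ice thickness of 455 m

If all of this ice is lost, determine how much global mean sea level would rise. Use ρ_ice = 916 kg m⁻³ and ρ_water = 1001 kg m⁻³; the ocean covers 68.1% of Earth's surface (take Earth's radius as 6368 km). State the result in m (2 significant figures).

≈ 3.9 m

Ravik: 1.47×10^6 km³ × (916/1001) = 1.345×10^6 km³ of water.
Tesor: 4.33×10^12 m³ × (916/1001) = 3.962×10^12 m³ of water.
Seleg: ice volume = 550 km² × 455 m = 250.2 km³; 250.2 × (916/1001) = 229.0 km³ of water.
Total added water ≈ 1.349×10^15 m³ over 3.47×10^14 m² → Δh = 3.89 m.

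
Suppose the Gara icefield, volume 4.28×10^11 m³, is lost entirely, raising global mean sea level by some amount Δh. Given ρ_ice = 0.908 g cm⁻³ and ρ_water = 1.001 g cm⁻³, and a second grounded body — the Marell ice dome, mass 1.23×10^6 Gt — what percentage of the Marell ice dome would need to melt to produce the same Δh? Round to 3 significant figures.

Equal sea-level rise means equal mass of meltwater, i.e. equal mass of ice lost.
Ice mass of Gara: 3.886×10^14 kg; ice mass of Marell: 1.230×10^18 kg.
Fraction required = 3.886×10^14 / 1.230×10^18 = 3.16×10^-4 → 0.0316 %.

≈ 0.0316 %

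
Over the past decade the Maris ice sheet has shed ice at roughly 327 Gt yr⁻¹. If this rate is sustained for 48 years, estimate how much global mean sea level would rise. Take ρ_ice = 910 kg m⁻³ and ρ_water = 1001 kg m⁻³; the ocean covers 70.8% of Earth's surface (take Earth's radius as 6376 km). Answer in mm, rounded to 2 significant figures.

Total mass lost = 327 Gt/yr × 48 yr = 1.570×10^4 Gt = 1.570×10^16 kg.
ρ_w = 1001 kg m⁻³, so water volume = 1.570×10^16 / 1001 = 1.568×10^13 m³.
Δh = 1.568×10^13 / 3.62×10^14 = 0.0434 m = 43 mm.

≈ 43 mm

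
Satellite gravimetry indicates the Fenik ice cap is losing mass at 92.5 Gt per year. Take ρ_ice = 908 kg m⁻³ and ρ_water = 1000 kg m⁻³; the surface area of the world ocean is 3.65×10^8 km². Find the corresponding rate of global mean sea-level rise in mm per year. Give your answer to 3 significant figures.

≈ 0.253 mm/yr

ρ_w = 1000 kg m⁻³. Annual water volume added = 92.5 Gt / ρ_w = 9.250×10^13 kg / 1000 kg m⁻³ = 9.250×10^10 m³.
Δh per year = 9.250×10^10 / 3.65×10^14 = 2.53×10^-4 m = 0.253 mm.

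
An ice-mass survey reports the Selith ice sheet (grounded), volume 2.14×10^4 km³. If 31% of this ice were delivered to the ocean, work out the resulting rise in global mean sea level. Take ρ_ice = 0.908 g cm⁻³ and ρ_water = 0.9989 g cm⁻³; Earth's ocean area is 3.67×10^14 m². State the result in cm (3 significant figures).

≈ 1.64 cm

Selith: 0.31 × 2.14×10^4 km³ × (908/998.9) = 6030 km³ of water.
Spread over 3.67×10^14 m² of ocean, Δh = 6.030×10^12 / 3.67×10^14 = 0.0164 m = 1.64 cm.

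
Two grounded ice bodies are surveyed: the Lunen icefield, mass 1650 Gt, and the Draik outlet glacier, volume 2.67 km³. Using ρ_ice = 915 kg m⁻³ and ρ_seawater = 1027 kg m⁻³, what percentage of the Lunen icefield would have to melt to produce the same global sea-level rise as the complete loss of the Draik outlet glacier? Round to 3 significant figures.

Equal sea-level rise means equal mass of meltwater, i.e. equal mass of ice lost.
Ice mass of Draik: 2.443×10^12 kg; ice mass of Lunen: 1.650×10^15 kg.
Fraction required = 2.443×10^12 / 1.650×10^15 = 1.48×10^-3 → 0.148 %.

≈ 0.148 %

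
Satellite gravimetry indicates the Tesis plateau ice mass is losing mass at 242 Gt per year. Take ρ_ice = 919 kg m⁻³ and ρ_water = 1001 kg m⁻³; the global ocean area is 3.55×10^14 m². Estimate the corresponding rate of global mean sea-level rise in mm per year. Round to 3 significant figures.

ρ_w = 1001 kg m⁻³. Annual water volume added = 242 Gt / ρ_w = 2.420×10^14 kg / 1001 kg m⁻³ = 2.418×10^11 m³.
Δh per year = 2.418×10^11 / 3.55×10^14 = 6.81×10^-4 m = 0.681 mm.

≈ 0.681 mm/yr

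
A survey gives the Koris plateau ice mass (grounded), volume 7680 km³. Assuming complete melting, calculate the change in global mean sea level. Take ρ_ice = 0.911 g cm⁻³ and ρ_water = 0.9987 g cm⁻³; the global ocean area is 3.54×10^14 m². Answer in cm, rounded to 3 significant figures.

≈ 1.98 cm

Koris: 7680 km³ × (911/998.7) = 7006 km³ of water.
Spread over 3.54×10^14 m² of ocean, Δh = 7.006×10^12 / 3.54×10^14 = 0.0198 m = 1.98 cm.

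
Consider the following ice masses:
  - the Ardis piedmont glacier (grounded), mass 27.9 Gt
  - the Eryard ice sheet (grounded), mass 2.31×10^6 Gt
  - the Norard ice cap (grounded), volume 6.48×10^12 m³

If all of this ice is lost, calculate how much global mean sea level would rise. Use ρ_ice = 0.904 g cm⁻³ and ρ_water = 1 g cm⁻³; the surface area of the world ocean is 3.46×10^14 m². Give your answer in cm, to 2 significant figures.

≈ 670 cm

Ardis: 27.9 Gt = 2.790×10^13 kg; dividing by ρ_w = 1 g cm⁻³ = 1000 kg m⁻³ gives 2.790×10^10 m³ of water.
Eryard: 2.31×10^6 Gt = 2.310×10^18 kg; dividing by ρ_w = 1000 kg m⁻³ gives 2.310×10^15 m³ of water.
Norard: 6.48×10^12 m³ × (904/1000) = 5.858×10^12 m³ of water.
Total added water ≈ 2.316×10^15 m³ over 3.46×10^14 m² → Δh = 6.69 m = 670 cm.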